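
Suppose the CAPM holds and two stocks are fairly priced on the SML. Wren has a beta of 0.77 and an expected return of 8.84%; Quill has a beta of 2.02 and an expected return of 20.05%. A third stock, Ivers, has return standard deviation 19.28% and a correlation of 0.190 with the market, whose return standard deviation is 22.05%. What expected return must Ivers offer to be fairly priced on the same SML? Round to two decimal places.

3.42%

MRP = (20.05% − 8.84%) / (2.02 − 0.77) = 8.9680%
R_f = 8.84% − 0.77 × 8.9680% = 1.9346%
β_Ivers = ρ·σ_i/σ_m = 0.190 × 19.28 / 22.05 = 0.1661
E(R_Ivers) = R_f + β × MRP = 1.9346% + 0.1661 × 8.9680% = 3.42%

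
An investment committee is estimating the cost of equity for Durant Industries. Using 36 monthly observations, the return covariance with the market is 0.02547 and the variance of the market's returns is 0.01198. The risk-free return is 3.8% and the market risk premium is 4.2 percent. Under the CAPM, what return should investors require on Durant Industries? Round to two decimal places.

12.73%

β = Cov(R_i, R_m) / Var(R_m) = 0.02547 / 0.01198 = 2.1260
E(R) = R_f + β × MRP = 3.8% + 2.1260 × 4.2% = 12.73%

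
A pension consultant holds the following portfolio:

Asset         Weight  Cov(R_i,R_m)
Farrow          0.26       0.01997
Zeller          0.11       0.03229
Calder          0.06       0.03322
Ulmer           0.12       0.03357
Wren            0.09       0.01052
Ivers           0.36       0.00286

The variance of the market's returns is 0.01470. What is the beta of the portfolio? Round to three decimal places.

β_Farrow = 0.01997 / 0.01470 = 1.3585
β_Zeller = 0.03229 / 0.01470 = 2.1966
β_Calder = 0.03322 / 0.01470 = 2.2599
β_Ulmer = 0.03357 / 0.01470 = 2.2837
β_Wren = 0.01052 / 0.01470 = 0.7156
β_Ivers = 0.00286 / 0.01470 = 0.1946
β_P = Σ w_i β_i = 0.26×1.3585 + 0.11×2.1966 + 0.06×2.2599 + 0.12×2.2837 + 0.09×0.7156 + 0.36×0.1946 = 1.1389

1.139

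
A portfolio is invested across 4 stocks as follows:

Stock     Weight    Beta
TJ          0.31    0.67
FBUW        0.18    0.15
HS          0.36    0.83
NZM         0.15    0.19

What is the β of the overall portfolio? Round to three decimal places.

0.562

β_P = Σ w_i β_i = 0.31×0.67 + 0.18×0.15 + 0.36×0.83 + 0.15×0.19 = 0.5620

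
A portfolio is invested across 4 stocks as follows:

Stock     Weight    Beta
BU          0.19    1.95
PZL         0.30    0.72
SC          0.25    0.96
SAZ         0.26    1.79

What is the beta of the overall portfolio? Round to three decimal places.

1.292

β_P = Σ w_i β_i = 0.19×1.95 + 0.30×0.72 + 0.25×0.96 + 0.26×1.79 = 1.2919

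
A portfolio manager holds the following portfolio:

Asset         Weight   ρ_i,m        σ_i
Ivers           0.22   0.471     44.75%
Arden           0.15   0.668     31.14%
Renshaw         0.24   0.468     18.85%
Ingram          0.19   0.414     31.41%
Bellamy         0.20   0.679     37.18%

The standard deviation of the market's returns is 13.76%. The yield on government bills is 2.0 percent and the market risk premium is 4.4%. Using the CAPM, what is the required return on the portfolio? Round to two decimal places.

β_Ivers = 0.471 × 44.75% / 13.76% = 1.5318
β_Arden = 0.668 × 31.14% / 13.76% = 1.5117
β_Renshaw = 0.468 × 18.85% / 13.76% = 0.6411
β_Ingram = 0.414 × 31.41% / 13.76% = 0.9450
β_Bellamy = 0.679 × 37.18% / 13.76% = 1.8347
β_P = Σ w_i β_i = 0.22×1.5318 + 0.15×1.5117 + 0.24×0.6411 + 0.19×0.9450 + 0.20×1.8347 = 1.2641
E(R_P) = R_f + β_P × MRP = 2.0% + 1.2641 × 4.4% = 7.56%

7.56%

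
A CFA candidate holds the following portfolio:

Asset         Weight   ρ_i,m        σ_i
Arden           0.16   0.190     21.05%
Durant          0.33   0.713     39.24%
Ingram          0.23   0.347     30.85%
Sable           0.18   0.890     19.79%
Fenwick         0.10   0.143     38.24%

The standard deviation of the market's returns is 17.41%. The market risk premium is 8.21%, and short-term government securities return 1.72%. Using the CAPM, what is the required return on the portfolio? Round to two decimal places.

9.29%

β_Arden = 0.190 × 21.05% / 17.41% = 0.2297
β_Durant = 0.713 × 39.24% / 17.41% = 1.6070
β_Ingram = 0.347 × 30.85% / 17.41% = 0.6149
β_Sable = 0.890 × 19.79% / 17.41% = 1.0117
β_Fenwick = 0.143 × 38.24% / 17.41% = 0.3141
β_P = Σ w_i β_i = 0.16×0.2297 + 0.33×1.6070 + 0.23×0.6149 + 0.18×1.0117 + 0.10×0.3141 = 0.9220
E(R_P) = R_f + β_P × MRP = 1.72% + 0.9220 × 8.21% = 9.29%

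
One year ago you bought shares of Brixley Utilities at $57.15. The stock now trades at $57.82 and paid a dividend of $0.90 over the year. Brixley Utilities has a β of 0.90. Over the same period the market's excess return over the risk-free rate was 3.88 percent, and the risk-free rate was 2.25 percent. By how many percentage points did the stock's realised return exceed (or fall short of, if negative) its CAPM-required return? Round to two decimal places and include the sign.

-2.99%

Realised HPR = (P1 + D1 − P0) / P0 = (57.82 + 0.90 − 57.15) / 57.15 = 1.57 / 57.15 = 2.7472%
CAPM required = R_f + β·MRP = 2.25% + 0.90 × 3.88% = 5.7420%
α = realised − required = 2.7472% − 5.7420% = -2.99%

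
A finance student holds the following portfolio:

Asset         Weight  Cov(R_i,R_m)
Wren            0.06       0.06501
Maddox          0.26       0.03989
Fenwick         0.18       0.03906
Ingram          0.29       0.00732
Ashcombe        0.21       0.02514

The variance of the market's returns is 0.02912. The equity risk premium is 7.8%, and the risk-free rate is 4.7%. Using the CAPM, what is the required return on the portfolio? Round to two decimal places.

β_Wren = 0.06501 / 0.02912 = 2.2325
β_Maddox = 0.03989 / 0.02912 = 1.3698
β_Fenwick = 0.03906 / 0.02912 = 1.3413
β_Ingram = 0.00732 / 0.02912 = 0.2514
β_Ashcombe = 0.02514 / 0.02912 = 0.8633
β_P = Σ w_i β_i = 0.06×2.2325 + 0.26×1.3698 + 0.18×1.3413 + 0.29×0.2514 + 0.21×0.8633 = 0.9857
E(R_P) = R_f + β_P × MRP = 4.7% + 0.9857 × 7.8% = 12.39%

12.39%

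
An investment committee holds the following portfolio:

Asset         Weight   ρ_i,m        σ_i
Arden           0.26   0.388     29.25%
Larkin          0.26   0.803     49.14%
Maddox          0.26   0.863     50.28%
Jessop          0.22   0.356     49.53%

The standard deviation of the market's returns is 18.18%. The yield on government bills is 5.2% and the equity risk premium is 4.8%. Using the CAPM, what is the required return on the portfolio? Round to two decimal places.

β_Arden = 0.388 × 29.25% / 18.18% = 0.6243
β_Larkin = 0.803 × 49.14% / 18.18% = 2.1705
β_Maddox = 0.863 × 50.28% / 18.18% = 2.3868
β_Jessop = 0.356 × 49.53% / 18.18% = 0.9699
β_P = Σ w_i β_i = 0.26×0.6243 + 0.26×2.1705 + 0.26×2.3868 + 0.22×0.9699 = 1.5606
E(R_P) = R_f + β_P × MRP = 5.2% + 1.5606 × 4.8% = 12.69%

12.69%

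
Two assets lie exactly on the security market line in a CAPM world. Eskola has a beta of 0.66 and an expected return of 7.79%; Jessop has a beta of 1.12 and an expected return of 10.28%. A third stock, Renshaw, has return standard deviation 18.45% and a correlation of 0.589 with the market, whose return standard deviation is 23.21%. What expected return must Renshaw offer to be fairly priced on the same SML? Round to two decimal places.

6.75%

MRP = (10.28% − 7.79%) / (1.12 − 0.66) = 5.4130%
R_f = 7.79% − 0.66 × 5.4130% = 4.2174%
β_Renshaw = ρ·σ_i/σ_m = 0.589 × 18.45 / 23.21 = 0.4682
E(R_Renshaw) = R_f + β × MRP = 4.2174% + 0.4682 × 5.4130% = 6.75%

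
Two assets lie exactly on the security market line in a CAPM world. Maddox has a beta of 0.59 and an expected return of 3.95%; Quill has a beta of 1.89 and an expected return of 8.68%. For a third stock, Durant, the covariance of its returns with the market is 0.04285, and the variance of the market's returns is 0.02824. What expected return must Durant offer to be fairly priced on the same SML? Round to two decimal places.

MRP = (8.68% − 3.95%) / (1.89 − 0.59) = 3.6385%
R_f = 3.95% − 0.59 × 3.6385% = 1.8033%
β_Durant = Cov / Var(R_m) = 0.04285 / 0.02824 = 1.5174
E(R_Durant) = R_f + β × MRP = 1.8033% + 1.5174 × 3.6385% = 7.32%

7.32%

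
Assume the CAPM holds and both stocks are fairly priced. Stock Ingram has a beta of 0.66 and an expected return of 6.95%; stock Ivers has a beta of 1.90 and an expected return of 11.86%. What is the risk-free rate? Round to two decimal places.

Both satisfy E(R) = R_f + β·MRP, so the slope of the SML is
MRP = (11.86% − 6.95%) / (1.90 − 0.66) = 4.91% / 1.24 = 3.9597%
R_f = E(R_Ingram) − β_Ingram·MRP = 6.95% − 0.66 × 3.9597% = 4.3366%

4.34%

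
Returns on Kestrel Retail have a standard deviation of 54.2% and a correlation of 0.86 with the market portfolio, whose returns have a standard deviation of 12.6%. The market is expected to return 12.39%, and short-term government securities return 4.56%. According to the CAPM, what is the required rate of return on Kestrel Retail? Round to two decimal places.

β = ρ × σ_i / σ_m = 0.86 × 54.2% / 12.6% = 3.6994
MRP = 12.39% − 4.56% = 7.83%
E(R) = 4.56% + 3.6994 × 7.83% = 33.53%

33.53%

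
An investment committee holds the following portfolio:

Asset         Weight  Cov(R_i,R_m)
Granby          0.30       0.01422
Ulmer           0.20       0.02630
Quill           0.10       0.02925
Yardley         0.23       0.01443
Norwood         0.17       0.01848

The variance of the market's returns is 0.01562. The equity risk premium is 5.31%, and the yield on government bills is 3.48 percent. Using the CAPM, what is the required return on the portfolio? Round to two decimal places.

β_Granby = 0.01422 / 0.01562 = 0.9104
β_Ulmer = 0.02630 / 0.01562 = 1.6837
β_Quill = 0.02925 / 0.01562 = 1.8726
β_Yardley = 0.01443 / 0.01562 = 0.9238
β_Norwood = 0.01848 / 0.01562 = 1.1831
β_P = Σ w_i β_i = 0.30×0.9104 + 0.20×1.6837 + 0.10×1.8726 + 0.23×0.9238 + 0.17×1.1831 = 1.2107
E(R_P) = R_f + β_P × MRP = 3.48% + 1.2107 × 5.31% = 9.91%

9.91%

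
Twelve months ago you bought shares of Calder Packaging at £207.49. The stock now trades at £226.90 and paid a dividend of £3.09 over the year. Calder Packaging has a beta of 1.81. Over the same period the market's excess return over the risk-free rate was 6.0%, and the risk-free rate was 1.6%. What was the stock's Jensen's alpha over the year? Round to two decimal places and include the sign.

Realised HPR = (P1 + D1 − P0) / P0 = (226.90 + 3.09 − 207.49) / 207.49 = 22.50 / 207.49 = 10.8439%
CAPM required = R_f + β·MRP = 1.6% + 1.81 × 6.0% = 12.4600%
α = realised − required = 10.8439% − 12.4600% = -1.62%

-1.62%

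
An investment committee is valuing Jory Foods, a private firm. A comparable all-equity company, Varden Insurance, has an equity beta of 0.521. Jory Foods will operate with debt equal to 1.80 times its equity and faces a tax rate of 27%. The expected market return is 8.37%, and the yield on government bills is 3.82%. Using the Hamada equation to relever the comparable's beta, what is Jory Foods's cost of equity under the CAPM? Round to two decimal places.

9.31%

β_L = β_U × [1 + (1 − t)(D/E)] = 0.521 × [1 + (1 − 0.27) × 1.80]
    = 0.521 × [1 + 0.73 × 1.80] = 0.521 × 2.3140 = 1.2056
MRP = 8.37% − 3.82% = 4.55%
E(R) = R_f + β_L × MRP = 3.82% + 1.2056 × 4.55% = 9.31%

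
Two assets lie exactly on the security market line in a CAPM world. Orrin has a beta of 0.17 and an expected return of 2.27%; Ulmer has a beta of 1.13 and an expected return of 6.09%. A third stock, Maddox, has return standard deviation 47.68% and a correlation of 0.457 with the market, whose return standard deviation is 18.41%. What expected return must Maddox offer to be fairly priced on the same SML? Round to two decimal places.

6.30%

MRP = (6.09% − 2.27%) / (1.13 − 0.17) = 3.9792%
R_f = 2.27% − 0.17 × 3.9792% = 1.5935%
β_Maddox = ρ·σ_i/σ_m = 0.457 × 47.68 / 18.41 = 1.1836
E(R_Maddox) = R_f + β × MRP = 1.5935% + 1.1836 × 3.9792% = 6.30%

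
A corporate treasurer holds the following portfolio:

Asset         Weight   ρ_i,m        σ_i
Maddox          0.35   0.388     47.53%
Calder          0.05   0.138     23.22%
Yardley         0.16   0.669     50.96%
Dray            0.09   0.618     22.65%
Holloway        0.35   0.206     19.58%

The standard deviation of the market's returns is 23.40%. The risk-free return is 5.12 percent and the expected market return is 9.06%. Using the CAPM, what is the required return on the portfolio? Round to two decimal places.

7.60%

β_Maddox = 0.388 × 47.53% / 23.40% = 0.7881
β_Calder = 0.138 × 23.22% / 23.40% = 0.1369
β_Yardley = 0.669 × 50.96% / 23.40% = 1.4569
β_Dray = 0.618 × 22.65% / 23.40% = 0.5982
β_Holloway = 0.206 × 19.58% / 23.40% = 0.1724
β_P = Σ w_i β_i = 0.35×0.7881 + 0.05×0.1369 + 0.16×1.4569 + 0.09×0.5982 + 0.35×0.1724 = 0.6300
MRP = 9.06% − 5.12% = 3.94%
E(R_P) = R_f + β_P × MRP = 5.12% + 0.6300 × 3.94% = 7.60%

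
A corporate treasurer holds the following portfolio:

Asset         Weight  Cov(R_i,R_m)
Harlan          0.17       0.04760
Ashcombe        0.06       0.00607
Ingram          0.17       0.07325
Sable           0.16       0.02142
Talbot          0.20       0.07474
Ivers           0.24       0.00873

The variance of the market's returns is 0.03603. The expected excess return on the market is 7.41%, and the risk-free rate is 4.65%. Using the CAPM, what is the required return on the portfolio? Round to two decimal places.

13.16%

β_Harlan = 0.04760 / 0.03603 = 1.3211
β_Ashcombe = 0.00607 / 0.03603 = 0.1685
β_Ingram = 0.07325 / 0.03603 = 2.0330
β_Sable = 0.02142 / 0.03603 = 0.5945
β_Talbot = 0.07474 / 0.03603 = 2.0744
β_Ivers = 0.00873 / 0.03603 = 0.2423
β_P = Σ w_i β_i = 0.17×1.3211 + 0.06×0.1685 + 0.17×2.0330 + 0.16×0.5945 + 0.20×2.0744 + 0.24×0.2423 = 1.1485
E(R_P) = R_f + β_P × MRP = 4.65% + 1.1485 × 7.41% = 13.16%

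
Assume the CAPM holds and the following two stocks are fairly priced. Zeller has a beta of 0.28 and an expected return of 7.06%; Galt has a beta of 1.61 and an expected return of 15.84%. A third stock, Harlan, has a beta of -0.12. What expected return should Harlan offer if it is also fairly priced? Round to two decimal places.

MRP (SML slope) = (15.84% − 7.06%) / (1.61 − 0.28) = 8.78% / 1.33 = 6.6015%
R_f (intercept) = 7.06% − 0.28 × 6.6015% = 5.2116%
E(R_Harlan) = R_f + β × MRP = 5.2116% + -0.12 × 6.6015% = 4.42%

4.42%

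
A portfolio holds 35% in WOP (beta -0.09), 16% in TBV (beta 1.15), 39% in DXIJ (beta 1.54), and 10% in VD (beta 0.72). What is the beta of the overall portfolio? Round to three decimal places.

0.825

β_P = Σ w_i β_i = 0.35×-0.09 + 0.16×1.15 + 0.39×1.54 + 0.10×0.72 = 0.8251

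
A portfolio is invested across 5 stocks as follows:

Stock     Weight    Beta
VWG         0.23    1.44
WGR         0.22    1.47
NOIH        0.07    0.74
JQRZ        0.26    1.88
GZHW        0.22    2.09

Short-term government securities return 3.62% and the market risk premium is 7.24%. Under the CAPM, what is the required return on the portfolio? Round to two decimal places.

15.60%

β_P = Σ w_i β_i = 0.23×1.44 + 0.22×1.47 + 0.07×0.74 + 0.26×1.88 + 0.22×2.09 = 1.6550
E(R_P) = R_f + β_P × MRP = 3.62% + 1.6550 × 7.24% = 15.60%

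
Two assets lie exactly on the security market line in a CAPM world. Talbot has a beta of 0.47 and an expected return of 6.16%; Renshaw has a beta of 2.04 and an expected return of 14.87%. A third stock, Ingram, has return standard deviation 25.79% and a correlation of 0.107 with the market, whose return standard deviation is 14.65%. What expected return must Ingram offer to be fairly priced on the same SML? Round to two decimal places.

MRP = (14.87% − 6.16%) / (2.04 − 0.47) = 5.5478%
R_f = 6.16% − 0.47 × 5.5478% = 3.5525%
β_Ingram = ρ·σ_i/σ_m = 0.107 × 25.79 / 14.65 = 0.1884
E(R_Ingram) = R_f + β × MRP = 3.5525% + 0.1884 × 5.5478% = 4.60%

4.60%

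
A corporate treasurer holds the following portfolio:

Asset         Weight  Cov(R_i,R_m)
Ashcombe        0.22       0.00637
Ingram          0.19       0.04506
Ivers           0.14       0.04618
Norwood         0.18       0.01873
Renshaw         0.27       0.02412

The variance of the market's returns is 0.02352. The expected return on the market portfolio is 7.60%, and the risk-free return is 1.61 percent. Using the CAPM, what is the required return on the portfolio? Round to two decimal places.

8.31%

β_Ashcombe = 0.00637 / 0.02352 = 0.2708
β_Ingram = 0.04506 / 0.02352 = 1.9158
β_Ivers = 0.04618 / 0.02352 = 1.9634
β_Norwood = 0.01873 / 0.02352 = 0.7963
β_Renshaw = 0.02412 / 0.02352 = 1.0255
β_P = Σ w_i β_i = 0.22×0.2708 + 0.19×1.9158 + 0.14×1.9634 + 0.18×0.7963 + 0.27×1.0255 = 1.1187
MRP = 7.60% − 1.61% = 5.99%
E(R_P) = R_f + β_P × MRP = 1.61% + 1.1187 × 5.99% = 8.31%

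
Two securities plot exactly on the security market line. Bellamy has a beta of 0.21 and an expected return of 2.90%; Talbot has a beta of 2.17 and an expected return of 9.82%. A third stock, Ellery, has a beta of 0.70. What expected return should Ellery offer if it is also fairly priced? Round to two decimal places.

MRP (SML slope) = (9.82% − 2.90%) / (2.17 − 0.21) = 6.92% / 1.96 = 3.5306%
R_f (intercept) = 2.90% − 0.21 × 3.5306% = 2.1586%
E(R_Ellery) = R_f + β × MRP = 2.1586% + 0.70 × 3.5306% = 4.63%

4.63%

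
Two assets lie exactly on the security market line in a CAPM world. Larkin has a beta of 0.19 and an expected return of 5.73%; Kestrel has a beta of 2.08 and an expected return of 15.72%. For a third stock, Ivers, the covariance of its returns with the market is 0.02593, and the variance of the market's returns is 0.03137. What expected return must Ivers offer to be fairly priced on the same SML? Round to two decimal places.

MRP = (15.72% − 5.73%) / (2.08 − 0.19) = 5.2857%
R_f = 5.73% − 0.19 × 5.2857% = 4.7257%
β_Ivers = Cov / Var(R_m) = 0.02593 / 0.03137 = 0.8266
E(R_Ivers) = R_f + β × MRP = 4.7257% + 0.8266 × 5.2857% = 9.09%

9.09%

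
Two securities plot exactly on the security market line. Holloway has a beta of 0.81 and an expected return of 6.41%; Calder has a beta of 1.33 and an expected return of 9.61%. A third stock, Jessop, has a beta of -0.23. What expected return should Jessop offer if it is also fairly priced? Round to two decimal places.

0.01%

MRP (SML slope) = (9.61% − 6.41%) / (1.33 − 0.81) = 3.20% / 0.52 = 6.1538%
R_f (intercept) = 6.41% − 0.81 × 6.1538% = 1.4254%
E(R_Jessop) = R_f + β × MRP = 1.4254% + -0.23 × 6.1538% = 0.01%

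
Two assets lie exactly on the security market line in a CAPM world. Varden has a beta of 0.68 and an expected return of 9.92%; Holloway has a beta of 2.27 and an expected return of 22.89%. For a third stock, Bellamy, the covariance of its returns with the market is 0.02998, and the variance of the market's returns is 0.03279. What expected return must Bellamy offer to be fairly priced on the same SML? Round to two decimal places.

MRP = (22.89% − 9.92%) / (2.27 − 0.68) = 8.1572%
R_f = 9.92% − 0.68 × 8.1572% = 4.3731%
β_Bellamy = Cov / Var(R_m) = 0.02998 / 0.03279 = 0.9143
E(R_Bellamy) = R_f + β × MRP = 4.3731% + 0.9143 × 8.1572% = 11.83%

11.83%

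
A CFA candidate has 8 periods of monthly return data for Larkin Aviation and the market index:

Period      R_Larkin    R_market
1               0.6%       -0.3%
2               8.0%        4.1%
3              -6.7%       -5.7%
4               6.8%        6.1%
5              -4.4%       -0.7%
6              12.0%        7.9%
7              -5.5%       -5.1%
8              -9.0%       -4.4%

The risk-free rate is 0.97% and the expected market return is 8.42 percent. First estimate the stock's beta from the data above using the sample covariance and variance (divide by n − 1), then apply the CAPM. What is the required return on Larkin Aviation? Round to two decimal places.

Mean R_i = (0.6 + 8.0 − 6.7 + 6.8 − 4.4 + 12.0 − 5.5 − 9.0) / 8 = 0.2250%
Mean R_m = (-0.3 + 4.1 − 5.7 + 6.1 − 0.7 + 7.9 − 5.1 − 4.4) / 8 = 0.2375%
Σ(R_i − R̄_i)(R_m − R̄_m) = 277.3925  ⇒  Cov = 277.3925 / 7 = 39.6275
Σ(R_m − R̄_m)² = 194.4188  ⇒  Var(R_m) = 194.4188 / 7 = 27.7741
β = Cov / Var(R_m) = 39.6275 / 27.7741 = 1.4268
MRP = 8.42% − 0.97% = 7.45%
E(R) = R_f + β × MRP = 0.97% + 1.4268 × 7.45% = 11.60%

11.60%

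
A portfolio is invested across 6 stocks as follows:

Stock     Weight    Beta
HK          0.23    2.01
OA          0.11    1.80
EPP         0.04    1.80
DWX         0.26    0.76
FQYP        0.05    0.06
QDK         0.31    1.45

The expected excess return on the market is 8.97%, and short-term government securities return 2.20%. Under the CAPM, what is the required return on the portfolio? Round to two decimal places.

14.60%

β_P = Σ w_i β_i = 0.23×2.01 + 0.11×1.80 + 0.04×1.80 + 0.26×0.76 + 0.05×0.06 + 0.31×1.45 = 1.3824
E(R_P) = R_f + β_P × MRP = 2.20% + 1.3824 × 8.97% = 14.60%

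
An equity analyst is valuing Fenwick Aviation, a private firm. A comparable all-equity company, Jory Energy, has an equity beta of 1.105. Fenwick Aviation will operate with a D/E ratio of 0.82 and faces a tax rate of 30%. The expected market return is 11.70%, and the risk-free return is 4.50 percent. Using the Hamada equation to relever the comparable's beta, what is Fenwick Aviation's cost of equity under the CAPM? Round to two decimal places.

17.02%

β_L = β_U × [1 + (1 − t)(D/E)] = 1.105 × [1 + (1 − 0.30) × 0.82]
    = 1.105 × [1 + 0.70 × 0.82] = 1.105 × 1.5740 = 1.7393
MRP = 11.70% − 4.50% = 7.20%
E(R) = R_f + β_L × MRP = 4.50% + 1.7393 × 7.20% = 17.02%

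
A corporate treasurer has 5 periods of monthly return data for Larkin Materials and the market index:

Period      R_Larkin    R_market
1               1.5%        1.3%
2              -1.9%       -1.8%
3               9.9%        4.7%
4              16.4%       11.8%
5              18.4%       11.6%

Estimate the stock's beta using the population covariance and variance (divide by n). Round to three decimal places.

1.444

Mean R_i = (1.5 − 1.9 + 9.9 + 16.4 + 18.4) / 5 = 8.8600%
Mean R_m = (1.3 − 1.8 + 4.7 + 11.8 + 11.6) / 5 = 5.5200%
Σ(R_i − R̄_i)(R_m − R̄_m) = 214.3240  ⇒  Cov = 214.3240 / 5 = 42.8648
Σ(R_m − R̄_m)² = 148.4680  ⇒  Var(R_m) = 148.4680 / 5 = 29.6936
β = Cov / Var(R_m) = 42.8648 / 29.6936 = 1.4436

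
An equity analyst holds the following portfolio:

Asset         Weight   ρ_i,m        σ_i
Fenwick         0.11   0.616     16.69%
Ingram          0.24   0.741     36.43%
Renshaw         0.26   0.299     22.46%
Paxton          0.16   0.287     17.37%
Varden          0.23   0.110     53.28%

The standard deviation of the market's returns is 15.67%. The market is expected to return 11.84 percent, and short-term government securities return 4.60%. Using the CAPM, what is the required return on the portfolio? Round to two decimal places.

9.91%

β_Fenwick = 0.616 × 16.69% / 15.67% = 0.6561
β_Ingram = 0.741 × 36.43% / 15.67% = 1.7227
β_Renshaw = 0.299 × 22.46% / 15.67% = 0.4286
β_Paxton = 0.287 × 17.37% / 15.67% = 0.3181
β_Varden = 0.110 × 53.28% / 15.67% = 0.3740
β_P = Σ w_i β_i = 0.11×0.6561 + 0.24×1.7227 + 0.26×0.4286 + 0.16×0.3181 + 0.23×0.3740 = 0.7340
MRP = 11.84% − 4.60% = 7.24%
E(R_P) = R_f + β_P × MRP = 4.60% + 0.7340 × 7.24% = 9.91%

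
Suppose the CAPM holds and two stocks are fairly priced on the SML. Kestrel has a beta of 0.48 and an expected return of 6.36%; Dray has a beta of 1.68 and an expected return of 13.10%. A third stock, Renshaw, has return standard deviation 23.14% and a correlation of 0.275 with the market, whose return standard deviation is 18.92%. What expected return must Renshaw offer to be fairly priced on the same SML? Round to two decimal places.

5.55%

MRP = (13.10% − 6.36%) / (1.68 − 0.48) = 5.6167%
R_f = 6.36% − 0.48 × 5.6167% = 3.6640%
β_Renshaw = ρ·σ_i/σ_m = 0.275 × 23.14 / 18.92 = 0.3363
E(R_Renshaw) = R_f + β × MRP = 3.6640% + 0.3363 × 5.6167% = 5.55%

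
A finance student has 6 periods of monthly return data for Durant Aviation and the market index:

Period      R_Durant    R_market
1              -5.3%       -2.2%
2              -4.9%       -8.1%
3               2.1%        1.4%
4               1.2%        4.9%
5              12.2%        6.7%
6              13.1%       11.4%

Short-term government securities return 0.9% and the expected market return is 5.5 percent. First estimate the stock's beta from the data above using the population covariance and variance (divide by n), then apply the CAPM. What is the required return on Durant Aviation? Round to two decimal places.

Mean R_i = (-5.3 − 4.9 + 2.1 + 1.2 + 12.2 + 13.1) / 6 = 3.0667%
Mean R_m = (-2.2 − 8.1 + 1.4 + 4.9 + 6.7 + 11.4) / 6 = 2.3500%
Σ(R_i − R̄_i)(R_m − R̄_m) = 248.0100  ⇒  Cov = 248.0100 / 6 = 41.3350
Σ(R_m − R̄_m)² = 238.1350  ⇒  Var(R_m) = 238.1350 / 6 = 39.6892
β = Cov / Var(R_m) = 41.3350 / 39.6892 = 1.0415
MRP = 5.5% − 0.9% = 4.60%
E(R) = R_f + β × MRP = 0.9% + 1.0415 × 4.6% = 5.69%

5.69%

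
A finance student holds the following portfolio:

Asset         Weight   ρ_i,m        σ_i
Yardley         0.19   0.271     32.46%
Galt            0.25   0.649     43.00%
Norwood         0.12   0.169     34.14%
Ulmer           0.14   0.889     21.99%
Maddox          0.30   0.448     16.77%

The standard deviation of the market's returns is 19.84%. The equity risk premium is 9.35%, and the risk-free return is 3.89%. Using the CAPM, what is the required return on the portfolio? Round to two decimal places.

β_Yardley = 0.271 × 32.46% / 19.84% = 0.4434
β_Galt = 0.649 × 43.00% / 19.84% = 1.4066
β_Norwood = 0.169 × 34.14% / 19.84% = 0.2908
β_Ulmer = 0.889 × 21.99% / 19.84% = 0.9853
β_Maddox = 0.448 × 16.77% / 19.84% = 0.3787
β_P = Σ w_i β_i = 0.19×0.4434 + 0.25×1.4066 + 0.12×0.2908 + 0.14×0.9853 + 0.30×0.3787 = 0.7223
E(R_P) = R_f + β_P × MRP = 3.89% + 0.7223 × 9.35% = 10.64%

10.64%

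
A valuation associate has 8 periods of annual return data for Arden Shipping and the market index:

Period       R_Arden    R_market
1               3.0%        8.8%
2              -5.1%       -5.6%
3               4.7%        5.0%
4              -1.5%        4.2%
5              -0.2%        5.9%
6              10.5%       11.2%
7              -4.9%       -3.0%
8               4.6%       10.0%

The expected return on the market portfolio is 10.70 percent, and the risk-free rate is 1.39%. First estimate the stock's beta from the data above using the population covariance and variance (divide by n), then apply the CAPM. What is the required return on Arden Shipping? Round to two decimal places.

Mean R_i = (3.0 − 5.1 + 4.7 − 1.5 − 0.2 + 10.5 − 4.9 + 4.6) / 8 = 1.3875%
Mean R_m = (8.8 − 5.6 + 5.0 + 4.2 + 5.9 + 11.2 − 3.0 + 10.0) / 8 = 4.5625%
Σ(R_i − R̄_i)(R_m − R̄_m) = 198.6363  ⇒  Cov = 198.6363 / 8 = 24.8295
Σ(R_m − R̄_m)² = 254.1588  ⇒  Var(R_m) = 254.1588 / 8 = 31.7699
β = Cov / Var(R_m) = 24.8295 / 31.7699 = 0.7815
MRP = 10.70% − 1.39% = 9.31%
E(R) = R_f + β × MRP = 1.39% + 0.7815 × 9.31% = 8.67%

8.67%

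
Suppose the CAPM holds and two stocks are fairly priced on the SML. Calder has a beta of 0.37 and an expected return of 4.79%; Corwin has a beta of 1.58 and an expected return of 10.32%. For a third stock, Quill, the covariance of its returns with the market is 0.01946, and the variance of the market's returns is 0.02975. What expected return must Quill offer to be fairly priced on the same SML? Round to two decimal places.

MRP = (10.32% − 4.79%) / (1.58 − 0.37) = 4.5702%
R_f = 4.79% − 0.37 × 4.5702% = 3.0990%
β_Quill = Cov / Var(R_m) = 0.01946 / 0.02975 = 0.6541
E(R_Quill) = R_f + β × MRP = 3.0990% + 0.6541 × 4.5702% = 6.09%

6.09%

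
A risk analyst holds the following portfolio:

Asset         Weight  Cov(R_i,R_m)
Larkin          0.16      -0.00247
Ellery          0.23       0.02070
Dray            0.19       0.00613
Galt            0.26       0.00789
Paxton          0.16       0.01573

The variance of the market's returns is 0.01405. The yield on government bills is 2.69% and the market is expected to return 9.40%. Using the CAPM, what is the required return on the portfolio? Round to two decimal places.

7.51%

β_Larkin = -0.00247 / 0.01405 = -0.1758
β_Ellery = 0.02070 / 0.01405 = 1.4733
β_Dray = 0.00613 / 0.01405 = 0.4363
β_Galt = 0.00789 / 0.01405 = 0.5616
β_Paxton = 0.01573 / 0.01405 = 1.1196
β_P = Σ w_i β_i = 0.16×-0.1758 + 0.23×1.4733 + 0.19×0.4363 + 0.26×0.5616 + 0.16×1.1196 = 0.7188
MRP = 9.40% − 2.69% = 6.71%
E(R_P) = R_f + β_P × MRP = 2.69% + 0.7188 × 6.71% = 7.51%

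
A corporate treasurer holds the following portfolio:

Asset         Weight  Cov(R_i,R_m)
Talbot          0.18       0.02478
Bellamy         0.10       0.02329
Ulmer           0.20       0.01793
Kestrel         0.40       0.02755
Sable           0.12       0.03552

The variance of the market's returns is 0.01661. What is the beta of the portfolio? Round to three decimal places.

β_Talbot = 0.02478 / 0.01661 = 1.4919
β_Bellamy = 0.02329 / 0.01661 = 1.4022
β_Ulmer = 0.01793 / 0.01661 = 1.0795
β_Kestrel = 0.02755 / 0.01661 = 1.6586
β_Sable = 0.03552 / 0.01661 = 2.1385
β_P = Σ w_i β_i = 0.18×1.4919 + 0.10×1.4022 + 0.20×1.0795 + 0.40×1.6586 + 0.12×2.1385 = 1.5447

1.545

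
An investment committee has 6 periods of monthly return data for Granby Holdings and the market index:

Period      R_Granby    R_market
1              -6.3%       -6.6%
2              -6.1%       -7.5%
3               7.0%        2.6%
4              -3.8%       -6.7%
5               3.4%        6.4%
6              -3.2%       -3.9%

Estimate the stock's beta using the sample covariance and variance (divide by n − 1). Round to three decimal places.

0.851

Mean R_i = (-6.3 − 6.1 + 7.0 − 3.8 + 3.4 − 3.2) / 6 = -1.5000%
Mean R_m = (-6.6 − 7.5 + 2.6 − 6.7 + 6.4 − 3.9) / 6 = -2.6167%
Σ(R_i − R̄_i)(R_m − R̄_m) = 141.6800  ⇒  Cov = 141.6800 / 5 = 28.3360
Σ(R_m − R̄_m)² = 166.5483  ⇒  Var(R_m) = 166.5483 / 5 = 33.3097
β = Cov / Var(R_m) = 28.3360 / 33.3097 = 0.8507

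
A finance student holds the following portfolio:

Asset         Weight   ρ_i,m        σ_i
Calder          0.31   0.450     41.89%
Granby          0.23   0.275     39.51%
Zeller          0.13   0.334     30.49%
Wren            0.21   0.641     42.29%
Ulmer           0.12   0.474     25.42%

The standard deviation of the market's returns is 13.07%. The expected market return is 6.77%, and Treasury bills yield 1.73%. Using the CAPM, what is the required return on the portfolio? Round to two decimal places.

β_Calder = 0.450 × 41.89% / 13.07% = 1.4423
β_Granby = 0.275 × 39.51% / 13.07% = 0.8313
β_Zeller = 0.334 × 30.49% / 13.07% = 0.7792
β_Wren = 0.641 × 42.29% / 13.07% = 2.0741
β_Ulmer = 0.474 × 25.42% / 13.07% = 0.9219
β_P = Σ w_i β_i = 0.31×1.4423 + 0.23×0.8313 + 0.13×0.7792 + 0.21×2.0741 + 0.12×0.9219 = 1.2858
MRP = 6.77% − 1.73% = 5.04%
E(R_P) = R_f + β_P × MRP = 1.73% + 1.2858 × 5.04% = 8.21%

8.21%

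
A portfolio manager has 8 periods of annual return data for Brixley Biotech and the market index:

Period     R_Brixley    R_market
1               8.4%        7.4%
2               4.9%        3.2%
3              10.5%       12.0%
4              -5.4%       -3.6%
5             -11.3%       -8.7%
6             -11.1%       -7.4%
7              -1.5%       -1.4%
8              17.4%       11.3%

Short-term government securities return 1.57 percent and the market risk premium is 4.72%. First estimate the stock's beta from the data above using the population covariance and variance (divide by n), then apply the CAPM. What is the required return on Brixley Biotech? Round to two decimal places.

7.54%

Mean R_i = (8.4 + 4.9 + 10.5 − 5.4 − 11.3 − 11.1 − 1.5 + 17.4) / 8 = 1.4875%
Mean R_m = (7.4 + 3.2 + 12.0 − 3.6 − 8.7 − 7.4 − 1.4 + 11.3) / 8 = 1.6000%
Σ(R_i − R̄_i)(R_m − R̄_m) = 583.4100  ⇒  Cov = 583.4100 / 8 = 72.9263
Σ(R_m − R̄_m)² = 461.5800  ⇒  Var(R_m) = 461.5800 / 8 = 57.6975
β = Cov / Var(R_m) = 72.9263 / 57.6975 = 1.2639
E(R) = R_f + β × MRP = 1.57% + 1.2639 × 4.72% = 7.54%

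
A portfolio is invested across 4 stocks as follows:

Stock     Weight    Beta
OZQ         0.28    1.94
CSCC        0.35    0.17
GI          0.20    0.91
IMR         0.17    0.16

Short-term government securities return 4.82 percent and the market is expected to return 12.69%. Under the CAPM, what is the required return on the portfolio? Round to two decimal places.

11.21%

β_P = Σ w_i β_i = 0.28×1.94 + 0.35×0.17 + 0.20×0.91 + 0.17×0.16 = 0.8119
MRP = 12.69% − 4.82% = 7.87%
E(R_P) = R_f + β_P × MRP = 4.82% + 0.8119 × 7.87% = 11.21%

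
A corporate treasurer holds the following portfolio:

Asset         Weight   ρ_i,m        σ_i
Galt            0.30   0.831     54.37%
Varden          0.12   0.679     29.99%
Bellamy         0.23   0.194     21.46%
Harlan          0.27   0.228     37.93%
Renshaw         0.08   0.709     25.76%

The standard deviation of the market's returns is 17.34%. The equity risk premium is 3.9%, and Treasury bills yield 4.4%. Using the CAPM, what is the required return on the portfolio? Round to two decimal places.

9.07%

β_Galt = 0.831 × 54.37% / 17.34% = 2.6056
β_Varden = 0.679 × 29.99% / 17.34% = 1.1743
β_Bellamy = 0.194 × 21.46% / 17.34% = 0.2401
β_Harlan = 0.228 × 37.93% / 17.34% = 0.4987
β_Renshaw = 0.709 × 25.76% / 17.34% = 1.0533
β_P = Σ w_i β_i = 0.30×2.6056 + 0.12×1.1743 + 0.23×0.2401 + 0.27×0.4987 + 0.08×1.0533 = 1.1967
E(R_P) = R_f + β_P × MRP = 4.4% + 1.1967 × 3.9% = 9.07%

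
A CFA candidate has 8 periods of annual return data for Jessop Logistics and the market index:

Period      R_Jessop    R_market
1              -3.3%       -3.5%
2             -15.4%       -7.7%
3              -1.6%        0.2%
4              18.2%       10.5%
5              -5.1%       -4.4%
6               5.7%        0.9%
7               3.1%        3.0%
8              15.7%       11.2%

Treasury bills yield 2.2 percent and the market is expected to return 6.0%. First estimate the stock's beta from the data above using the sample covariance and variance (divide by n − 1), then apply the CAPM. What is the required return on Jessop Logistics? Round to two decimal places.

Mean R_i = (-3.3 − 15.4 − 1.6 + 18.2 − 5.1 + 5.7 + 3.1 + 15.7) / 8 = 2.1625%
Mean R_m = (-3.5 − 7.7 + 0.2 + 10.5 − 4.4 + 0.9 + 3.0 + 11.2) / 8 = 1.2750%
Σ(R_i − R̄_i)(R_m − R̄_m) = 511.5625  ⇒  Cov = 511.5625 / 7 = 73.0804
Σ(R_m − R̄_m)² = 323.4350  ⇒  Var(R_m) = 323.4350 / 7 = 46.2050
β = Cov / Var(R_m) = 73.0804 / 46.2050 = 1.5817
MRP = 6.0% − 2.2% = 3.80%
E(R) = R_f + β × MRP = 2.2% + 1.5817 × 3.8% = 8.21%

8.21%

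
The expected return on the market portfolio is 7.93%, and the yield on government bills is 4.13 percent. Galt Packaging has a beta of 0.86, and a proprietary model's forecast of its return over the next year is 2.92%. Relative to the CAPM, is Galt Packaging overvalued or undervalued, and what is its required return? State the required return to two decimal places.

Overvalued; required return 7.40%

MRP = 7.93% − 4.13% = 3.80%
Required return = R_f + β·MRP = 4.13% + 0.86 × 3.80% = 7.40%
Forecast 2.92% < required 7.40% → the stock plots below the SML → overvalued.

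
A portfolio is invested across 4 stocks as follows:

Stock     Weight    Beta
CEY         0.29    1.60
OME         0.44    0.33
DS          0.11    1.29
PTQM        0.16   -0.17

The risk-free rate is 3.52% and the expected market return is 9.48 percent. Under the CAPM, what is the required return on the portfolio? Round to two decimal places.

7.83%

β_P = Σ w_i β_i = 0.29×1.60 + 0.44×0.33 + 0.11×1.29 + 0.16×-0.17 = 0.7239
MRP = 9.48% − 3.52% = 5.96%
E(R_P) = R_f + β_P × MRP = 3.52% + 0.7239 × 5.96% = 7.83%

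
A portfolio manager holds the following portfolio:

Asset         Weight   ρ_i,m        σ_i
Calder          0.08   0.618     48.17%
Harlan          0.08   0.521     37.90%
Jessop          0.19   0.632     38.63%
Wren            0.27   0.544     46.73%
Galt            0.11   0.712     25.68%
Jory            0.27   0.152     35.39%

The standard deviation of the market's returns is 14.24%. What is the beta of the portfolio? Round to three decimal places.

β_Calder = 0.618 × 48.17% / 14.24% = 2.0905
β_Harlan = 0.521 × 37.90% / 14.24% = 1.3867
β_Jessop = 0.632 × 38.63% / 14.24% = 1.7145
β_Wren = 0.544 × 46.73% / 14.24% = 1.7852
β_Galt = 0.712 × 25.68% / 14.24% = 1.2840
β_Jory = 0.152 × 35.39% / 14.24% = 0.3778
β_P = Σ w_i β_i = 0.08×2.0905 + 0.08×1.3867 + 0.19×1.7145 + 0.27×1.7852 + 0.11×1.2840 + 0.27×0.3778 = 1.3292

1.329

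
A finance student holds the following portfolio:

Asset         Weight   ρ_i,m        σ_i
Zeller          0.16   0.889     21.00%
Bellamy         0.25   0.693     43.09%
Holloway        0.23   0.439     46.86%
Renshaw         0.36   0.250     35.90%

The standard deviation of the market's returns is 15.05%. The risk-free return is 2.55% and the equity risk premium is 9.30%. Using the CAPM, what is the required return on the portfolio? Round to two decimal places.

β_Zeller = 0.889 × 21.00% / 15.05% = 1.2405
β_Bellamy = 0.693 × 43.09% / 15.05% = 1.9841
β_Holloway = 0.439 × 46.86% / 15.05% = 1.3669
β_Renshaw = 0.250 × 35.90% / 15.05% = 0.5963
β_P = Σ w_i β_i = 0.16×1.2405 + 0.25×1.9841 + 0.23×1.3669 + 0.36×0.5963 = 1.2236
E(R_P) = R_f + β_P × MRP = 2.55% + 1.2236 × 9.30% = 13.93%

13.93%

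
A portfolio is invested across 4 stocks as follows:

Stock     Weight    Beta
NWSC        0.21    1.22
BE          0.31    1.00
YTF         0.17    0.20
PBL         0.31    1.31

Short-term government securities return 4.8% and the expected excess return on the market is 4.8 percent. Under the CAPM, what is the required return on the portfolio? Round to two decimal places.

9.63%

β_P = Σ w_i β_i = 0.21×1.22 + 0.31×1.00 + 0.17×0.20 + 0.31×1.31 = 1.0063
E(R_P) = R_f + β_P × MRP = 4.8% + 1.0063 × 4.8% = 9.63%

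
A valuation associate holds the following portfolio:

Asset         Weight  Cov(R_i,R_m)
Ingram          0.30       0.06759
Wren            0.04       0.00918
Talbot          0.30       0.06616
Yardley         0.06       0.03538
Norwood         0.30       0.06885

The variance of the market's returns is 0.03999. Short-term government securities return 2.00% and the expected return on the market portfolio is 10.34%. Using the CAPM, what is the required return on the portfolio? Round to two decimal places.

β_Ingram = 0.06759 / 0.03999 = 1.6902
β_Wren = 0.00918 / 0.03999 = 0.2296
β_Talbot = 0.06616 / 0.03999 = 1.6544
β_Yardley = 0.03538 / 0.03999 = 0.8847
β_Norwood = 0.06885 / 0.03999 = 1.7217
β_P = Σ w_i β_i = 0.30×1.6902 + 0.04×0.2296 + 0.30×1.6544 + 0.06×0.8847 + 0.30×1.7217 = 1.5822
MRP = 10.34% − 2.00% = 8.34%
E(R_P) = R_f + β_P × MRP = 2.00% + 1.5822 × 8.34% = 15.20%

15.20%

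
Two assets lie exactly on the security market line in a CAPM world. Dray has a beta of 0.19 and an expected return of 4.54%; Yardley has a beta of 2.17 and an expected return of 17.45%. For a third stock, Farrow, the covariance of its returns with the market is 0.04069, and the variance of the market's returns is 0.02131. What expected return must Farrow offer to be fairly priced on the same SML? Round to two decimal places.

MRP = (17.45% − 4.54%) / (2.17 − 0.19) = 6.5202%
R_f = 4.54% − 0.19 × 6.5202% = 3.3012%
β_Farrow = Cov / Var(R_m) = 0.04069 / 0.02131 = 1.9094
E(R_Farrow) = R_f + β × MRP = 3.3012% + 1.9094 × 6.5202% = 15.75%

15.75%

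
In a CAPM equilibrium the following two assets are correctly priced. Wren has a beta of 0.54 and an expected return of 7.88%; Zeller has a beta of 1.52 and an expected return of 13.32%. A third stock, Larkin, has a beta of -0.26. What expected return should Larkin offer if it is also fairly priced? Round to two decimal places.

MRP (SML slope) = (13.32% − 7.88%) / (1.52 − 0.54) = 5.44% / 0.98 = 5.5510%
R_f (intercept) = 7.88% − 0.54 × 5.5510% = 4.8825%
E(R_Larkin) = R_f + β × MRP = 4.8825% + -0.26 × 5.5510% = 3.44%

3.44%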